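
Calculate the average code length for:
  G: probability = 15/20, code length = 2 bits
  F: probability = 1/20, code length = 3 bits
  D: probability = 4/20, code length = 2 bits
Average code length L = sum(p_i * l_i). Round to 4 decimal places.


Weighted contributions p_i * l_i:
  G: (15/20) * 2 = 30/20
  F: (1/20) * 3 = 3/20
  D: (4/20) * 2 = 8/20
Sum = (30 + 3 + 8)/20 = 41/20

L = 41/20 = 2.0500 bits/symbol


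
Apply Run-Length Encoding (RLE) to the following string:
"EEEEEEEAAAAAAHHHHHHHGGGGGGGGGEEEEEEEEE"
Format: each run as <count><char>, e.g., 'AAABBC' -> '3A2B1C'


Scanning runs left to right:
  i=0: run of 'E' x 7 -> '7E'
  i=7: run of 'A' x 6 -> '6A'
  i=13: run of 'H' x 7 -> '7H'
  i=20: run of 'G' x 9 -> '9G'
  i=29: run of 'E' x 9 -> '9E'

RLE = 7E6A7H9G9E


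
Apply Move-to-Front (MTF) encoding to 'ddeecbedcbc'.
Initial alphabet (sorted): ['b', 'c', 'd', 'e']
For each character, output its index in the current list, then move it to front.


MTF encoding:
'd': index 2 in ['b', 'c', 'd', 'e'] -> ['d', 'b', 'c', 'e']
'd': index 0 in ['d', 'b', 'c', 'e'] -> ['d', 'b', 'c', 'e']
'e': index 3 in ['d', 'b', 'c', 'e'] -> ['e', 'd', 'b', 'c']
'e': index 0 in ['e', 'd', 'b', 'c'] -> ['e', 'd', 'b', 'c']
'c': index 3 in ['e', 'd', 'b', 'c'] -> ['c', 'e', 'd', 'b']
'b': index 3 in ['c', 'e', 'd', 'b'] -> ['b', 'c', 'e', 'd']
'e': index 2 in ['b', 'c', 'e', 'd'] -> ['e', 'b', 'c', 'd']
'd': index 3 in ['e', 'b', 'c', 'd'] -> ['d', 'e', 'b', 'c']
'c': index 3 in ['d', 'e', 'b', 'c'] -> ['c', 'd', 'e', 'b']
'b': index 3 in ['c', 'd', 'e', 'b'] -> ['b', 'c', 'd', 'e']
'c': index 1 in ['b', 'c', 'd', 'e'] -> ['c', 'b', 'd', 'e']


Output: [2, 0, 3, 0, 3, 3, 2, 3, 3, 3, 1]


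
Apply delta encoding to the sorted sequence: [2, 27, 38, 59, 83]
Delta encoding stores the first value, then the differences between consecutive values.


First value: 2
Deltas:
  27 - 2 = 25
  38 - 27 = 11
  59 - 38 = 21
  83 - 59 = 24


Delta encoded: [2, 25, 11, 21, 24]


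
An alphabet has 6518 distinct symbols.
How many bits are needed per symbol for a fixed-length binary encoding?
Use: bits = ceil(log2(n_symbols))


log2(6518) = 12.6702
Bracket: 2^12 = 4096 < 6518 <= 2^13 = 8192
So ceil(log2(6518)) = 13

bits = ceil(log2(6518)) = ceil(12.6702) = 13 bits


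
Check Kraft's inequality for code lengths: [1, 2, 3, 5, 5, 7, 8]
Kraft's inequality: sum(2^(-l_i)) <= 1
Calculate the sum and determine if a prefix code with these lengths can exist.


Sum = 2^(-1) + 2^(-2) + 2^(-3) + 2^(-5) + 2^(-5) + 2^(-7) + 2^(-8)
    = 0.5 + 0.25 + 0.125 + 0.03125 + 0.03125 + 0.0078125 + 0.00390625
    = 243/256 = 0.94921875
Since 0.94921875 <= 1, Kraft's inequality IS satisfied.
A prefix code with these lengths CAN exist.

Kraft sum = 0.94921875. Satisfied.


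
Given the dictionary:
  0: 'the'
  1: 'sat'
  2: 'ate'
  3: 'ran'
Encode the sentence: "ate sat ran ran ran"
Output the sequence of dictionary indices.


Look up each word in the dictionary:
  'ate' -> 2
  'sat' -> 1
  'ran' -> 3
  'ran' -> 3
  'ran' -> 3

Encoded: [2, 1, 3, 3, 3]


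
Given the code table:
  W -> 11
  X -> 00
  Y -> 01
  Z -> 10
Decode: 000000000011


Decoding:
00 -> X
00 -> X
00 -> X
00 -> X
00 -> X
11 -> W


Result: XXXXXW


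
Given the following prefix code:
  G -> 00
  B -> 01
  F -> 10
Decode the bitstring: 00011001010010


Decoding step by step:
Bits 00 -> G
Bits 01 -> B
Bits 10 -> F
Bits 01 -> B
Bits 01 -> B
Bits 00 -> G
Bits 10 -> F


Decoded message: GBFBBGF


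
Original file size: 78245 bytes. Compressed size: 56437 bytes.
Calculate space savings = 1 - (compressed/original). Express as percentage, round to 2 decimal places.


ratio = compressed/original = 56437/78245 = 0.721286
savings = 1 - ratio = 1 - 0.721286 = 0.278714
as a percentage: 0.278714 * 100 = 27.87%

Space savings = 1 - 56437/78245 = 27.87%


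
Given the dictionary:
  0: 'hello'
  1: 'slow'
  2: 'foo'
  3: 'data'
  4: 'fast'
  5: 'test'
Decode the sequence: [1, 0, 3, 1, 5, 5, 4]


Look up each index in the dictionary:
  1 -> 'slow'
  0 -> 'hello'
  3 -> 'data'
  1 -> 'slow'
  5 -> 'test'
  5 -> 'test'
  4 -> 'fast'

Decoded: "slow hello data slow test test fast"


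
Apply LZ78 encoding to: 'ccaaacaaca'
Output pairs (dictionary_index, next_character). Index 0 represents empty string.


LZ78 encoding steps:
Dictionary: {0: ''}
Step 1: w='' (idx 0), next='c' -> output (0, 'c'), add 'c' as idx 1
Step 2: w='c' (idx 1), next='a' -> output (1, 'a'), add 'ca' as idx 2
Step 3: w='' (idx 0), next='a' -> output (0, 'a'), add 'a' as idx 3
Step 4: w='a' (idx 3), next='c' -> output (3, 'c'), add 'ac' as idx 4
Step 5: w='a' (idx 3), next='a' -> output (3, 'a'), add 'aa' as idx 5
Step 6: w='ca' (idx 2), end of input -> output (2, '')


Encoded: [(0, 'c'), (1, 'a'), (0, 'a'), (3, 'c'), (3, 'a'), (2, '')]


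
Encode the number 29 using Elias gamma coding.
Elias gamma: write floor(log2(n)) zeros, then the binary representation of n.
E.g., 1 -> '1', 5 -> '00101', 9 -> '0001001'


num_bits = floor(log2(29)) + 1 = 5
leading_zeros = num_bits - 1 = 4
binary(29) = 11101

Elias gamma(29) = '0000' + '11101' = 000011101 (9 bits)


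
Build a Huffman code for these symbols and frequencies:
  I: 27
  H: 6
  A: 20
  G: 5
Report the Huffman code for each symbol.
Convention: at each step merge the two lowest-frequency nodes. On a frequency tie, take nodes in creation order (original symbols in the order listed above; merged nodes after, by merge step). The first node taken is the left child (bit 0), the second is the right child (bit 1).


Huffman tree construction:
Step 1: Merge G(5) + H(6) = 11
Step 2: Merge (G+H)(11) + A(20) = 31
Step 3: Merge I(27) + ((G+H)+A)(31) = 58
Read each symbol's code off the tree from the root (left child = 0, right child = 1).

Codes:
  I: 0 (length 1)
  H: 101 (length 3)
  A: 11 (length 2)
  G: 100 (length 3)
Average code length: 100/58 = 1.7241 bits/symbol


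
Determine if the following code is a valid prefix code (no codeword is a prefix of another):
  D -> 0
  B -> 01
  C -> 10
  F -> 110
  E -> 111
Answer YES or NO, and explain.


Checking each pair (does one codeword prefix another?):
  D='0' vs B='01': prefix -- VIOLATION

NO -- this is NOT a valid prefix code. D (0) is a prefix of B (01).


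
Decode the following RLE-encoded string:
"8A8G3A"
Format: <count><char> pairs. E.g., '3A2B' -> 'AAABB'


Expanding each <count><char> pair:
  8A -> 'AAAAAAAA'
  8G -> 'GGGGGGGG'
  3A -> 'AAA'

Decoded = AAAAAAAAGGGGGGGGAAA


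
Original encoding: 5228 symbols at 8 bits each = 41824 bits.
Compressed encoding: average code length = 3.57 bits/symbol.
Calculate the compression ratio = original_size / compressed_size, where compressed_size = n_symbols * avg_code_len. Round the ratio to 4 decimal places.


original_size = n_symbols * orig_bits = 5228 * 8 = 41824 bits
compressed_size = n_symbols * avg_code_len = 5228 * 3.57 = 18663.96 bits
ratio = original_size / compressed_size = 41824 / 18663.96 = 2.2409

Compression ratio = 2.2409


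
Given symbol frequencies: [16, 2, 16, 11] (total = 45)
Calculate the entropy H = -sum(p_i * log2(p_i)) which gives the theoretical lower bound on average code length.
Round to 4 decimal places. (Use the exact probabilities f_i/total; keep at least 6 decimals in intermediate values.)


Per-symbol terms -p_i * log2(p_i) with p_i = f_i/45:
  p = 16/45 = 0.355556: log2(p) = -1.491853, -p*log2(p) = 0.530437
  p = 2/45 = 0.044444: log2(p) = -4.491853, -p*log2(p) = 0.199638
  p = 16/45 = 0.355556: log2(p) = -1.491853, -p*log2(p) = 0.530437
  p = 11/45 = 0.244444: log2(p) = -2.032421, -p*log2(p) = 0.496814
H = 0.530437 + 0.199638 + 0.530437 + 0.496814 = 1.757326

H = 1.7573 bits/symbol


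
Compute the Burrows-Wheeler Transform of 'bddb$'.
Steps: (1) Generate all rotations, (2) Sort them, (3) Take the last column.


Rotations (sorted):
  0: $bddb -> last char: b
  1: b$bdd -> last char: d
  2: bddb$ -> last char: $
  3: db$bd -> last char: d
  4: ddb$b -> last char: b


BWT = bd$db


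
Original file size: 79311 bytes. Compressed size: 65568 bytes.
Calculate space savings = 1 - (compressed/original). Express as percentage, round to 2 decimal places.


ratio = compressed/original = 65568/79311 = 0.82672
savings = 1 - ratio = 1 - 0.82672 = 0.17328
as a percentage: 0.17328 * 100 = 17.33%

Space savings = 1 - 65568/79311 = 17.33%


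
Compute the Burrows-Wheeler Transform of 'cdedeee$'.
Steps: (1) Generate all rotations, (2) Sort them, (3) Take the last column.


Rotations (sorted):
  0: $cdedeee -> last char: e
  1: cdedeee$ -> last char: $
  2: dedeee$c -> last char: c
  3: deee$cde -> last char: e
  4: e$cdedee -> last char: e
  5: edeee$cd -> last char: d
  6: ee$cdede -> last char: e
  7: eee$cded -> last char: d


BWT = e$ceeded


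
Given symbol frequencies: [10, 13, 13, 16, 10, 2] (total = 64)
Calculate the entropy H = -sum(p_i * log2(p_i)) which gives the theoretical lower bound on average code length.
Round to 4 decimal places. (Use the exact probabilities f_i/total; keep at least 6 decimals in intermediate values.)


Per-symbol terms -p_i * log2(p_i) with p_i = f_i/64:
  p = 10/64 = 0.156250: log2(p) = -2.678072, -p*log2(p) = 0.418449
  p = 13/64 = 0.203125: log2(p) = -2.299560, -p*log2(p) = 0.467098
  p = 13/64 = 0.203125: log2(p) = -2.299560, -p*log2(p) = 0.467098
  p = 16/64 = 0.250000: log2(p) = -2.000000, -p*log2(p) = 0.500000
  p = 10/64 = 0.156250: log2(p) = -2.678072, -p*log2(p) = 0.418449
  p = 2/64 = 0.031250: log2(p) = -5.000000, -p*log2(p) = 0.156250
H = 0.418449 + 0.467098 + 0.467098 + 0.500000 + 0.418449 + 0.156250 = 2.427344

H = 2.4273 bits/symbol


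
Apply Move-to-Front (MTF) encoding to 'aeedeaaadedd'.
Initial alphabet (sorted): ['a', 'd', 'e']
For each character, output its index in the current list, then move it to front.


MTF encoding:
'a': index 0 in ['a', 'd', 'e'] -> ['a', 'd', 'e']
'e': index 2 in ['a', 'd', 'e'] -> ['e', 'a', 'd']
'e': index 0 in ['e', 'a', 'd'] -> ['e', 'a', 'd']
'd': index 2 in ['e', 'a', 'd'] -> ['d', 'e', 'a']
'e': index 1 in ['d', 'e', 'a'] -> ['e', 'd', 'a']
'a': index 2 in ['e', 'd', 'a'] -> ['a', 'e', 'd']
'a': index 0 in ['a', 'e', 'd'] -> ['a', 'e', 'd']
'a': index 0 in ['a', 'e', 'd'] -> ['a', 'e', 'd']
'd': index 2 in ['a', 'e', 'd'] -> ['d', 'a', 'e']
'e': index 2 in ['d', 'a', 'e'] -> ['e', 'd', 'a']
'd': index 1 in ['e', 'd', 'a'] -> ['d', 'e', 'a']
'd': index 0 in ['d', 'e', 'a'] -> ['d', 'e', 'a']


Output: [0, 2, 0, 2, 1, 2, 0, 0, 2, 2, 1, 0]


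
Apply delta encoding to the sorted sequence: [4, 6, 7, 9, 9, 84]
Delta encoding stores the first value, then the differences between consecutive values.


First value: 4
Deltas:
  6 - 4 = 2
  7 - 6 = 1
  9 - 7 = 2
  9 - 9 = 0
  84 - 9 = 75


Delta encoded: [4, 2, 1, 2, 0, 75]


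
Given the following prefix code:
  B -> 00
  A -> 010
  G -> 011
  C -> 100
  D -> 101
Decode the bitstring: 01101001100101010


Decoding step by step:
Bits 011 -> G
Bits 010 -> A
Bits 011 -> G
Bits 00 -> B
Bits 101 -> D
Bits 010 -> A


Decoded message: GAGBDA


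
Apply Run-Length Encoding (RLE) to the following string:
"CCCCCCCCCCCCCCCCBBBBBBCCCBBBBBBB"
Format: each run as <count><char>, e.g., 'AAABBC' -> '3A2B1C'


Scanning runs left to right:
  i=0: run of 'C' x 16 -> '16C'
  i=16: run of 'B' x 6 -> '6B'
  i=22: run of 'C' x 3 -> '3C'
  i=25: run of 'B' x 7 -> '7B'

RLE = 16C6B3C7B


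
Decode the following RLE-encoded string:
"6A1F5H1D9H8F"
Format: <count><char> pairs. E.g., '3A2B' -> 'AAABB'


Expanding each <count><char> pair:
  6A -> 'AAAAAA'
  1F -> 'F'
  5H -> 'HHHHH'
  1D -> 'D'
  9H -> 'HHHHHHHHH'
  8F -> 'FFFFFFFF'

Decoded = AAAAAAFHHHHHDHHHHHHHHHFFFFFFFF


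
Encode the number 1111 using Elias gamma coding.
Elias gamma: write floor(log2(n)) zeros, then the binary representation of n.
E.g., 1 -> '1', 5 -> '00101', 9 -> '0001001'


num_bits = floor(log2(1111)) + 1 = 11
leading_zeros = num_bits - 1 = 10
binary(1111) = 10001010111

Elias gamma(1111) = '0000000000' + '10001010111' = 000000000010001010111 (21 bits)


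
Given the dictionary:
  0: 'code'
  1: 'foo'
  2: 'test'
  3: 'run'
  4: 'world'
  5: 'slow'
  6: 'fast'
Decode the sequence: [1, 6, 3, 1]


Look up each index in the dictionary:
  1 -> 'foo'
  6 -> 'fast'
  3 -> 'run'
  1 -> 'foo'

Decoded: "foo fast run foo"


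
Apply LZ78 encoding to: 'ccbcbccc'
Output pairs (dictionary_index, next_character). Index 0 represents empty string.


LZ78 encoding steps:
Dictionary: {0: ''}
Step 1: w='' (idx 0), next='c' -> output (0, 'c'), add 'c' as idx 1
Step 2: w='c' (idx 1), next='b' -> output (1, 'b'), add 'cb' as idx 2
Step 3: w='cb' (idx 2), next='c' -> output (2, 'c'), add 'cbc' as idx 3
Step 4: w='c' (idx 1), next='c' -> output (1, 'c'), add 'cc' as idx 4


Encoded: [(0, 'c'), (1, 'b'), (2, 'c'), (1, 'c')]


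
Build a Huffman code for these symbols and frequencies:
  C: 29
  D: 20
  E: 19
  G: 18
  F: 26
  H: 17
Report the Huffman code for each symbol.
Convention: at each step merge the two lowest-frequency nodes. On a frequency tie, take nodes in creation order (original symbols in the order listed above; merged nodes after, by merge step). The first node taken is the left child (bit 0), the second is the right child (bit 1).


Huffman tree construction:
Step 1: Merge H(17) + G(18) = 35
Step 2: Merge E(19) + D(20) = 39
Step 3: Merge F(26) + C(29) = 55
Step 4: Merge (H+G)(35) + (E+D)(39) = 74
Step 5: Merge (F+C)(55) + ((H+G)+(E+D))(74) = 129
Read each symbol's code off the tree from the root (left child = 0, right child = 1).

Codes:
  C: 01 (length 2)
  D: 111 (length 3)
  E: 110 (length 3)
  G: 101 (length 3)
  F: 00 (length 2)
  H: 100 (length 3)
Average code length: 332/129 = 2.5736 bits/symbol


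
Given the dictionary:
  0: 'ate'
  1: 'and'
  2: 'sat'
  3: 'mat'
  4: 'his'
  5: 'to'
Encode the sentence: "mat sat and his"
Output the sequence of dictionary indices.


Look up each word in the dictionary:
  'mat' -> 3
  'sat' -> 2
  'and' -> 1
  'his' -> 4

Encoded: [3, 2, 1, 4]


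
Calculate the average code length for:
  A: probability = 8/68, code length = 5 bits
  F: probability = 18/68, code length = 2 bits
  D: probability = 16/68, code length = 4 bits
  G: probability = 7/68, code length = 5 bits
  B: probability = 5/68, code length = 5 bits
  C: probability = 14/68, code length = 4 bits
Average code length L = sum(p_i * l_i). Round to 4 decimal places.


Weighted contributions p_i * l_i:
  A: (8/68) * 5 = 40/68
  F: (18/68) * 2 = 36/68
  D: (16/68) * 4 = 64/68
  G: (7/68) * 5 = 35/68
  B: (5/68) * 5 = 25/68
  C: (14/68) * 4 = 56/68
Sum = (40 + 36 + 64 + 35 + 25 + 56)/68 = 256/68

L = 256/68 = 3.7647 bits/symbol


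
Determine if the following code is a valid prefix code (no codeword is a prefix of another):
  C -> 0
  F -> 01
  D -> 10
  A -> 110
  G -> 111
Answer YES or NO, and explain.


Checking each pair (does one codeword prefix another?):
  C='0' vs F='01': prefix -- VIOLATION

NO -- this is NOT a valid prefix code. C (0) is a prefix of F (01).


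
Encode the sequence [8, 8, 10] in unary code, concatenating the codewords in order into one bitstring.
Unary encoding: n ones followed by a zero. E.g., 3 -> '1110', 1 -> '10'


Encode each number as n ones followed by a terminating 0:
  8 -> 111111110 (9 bits)
  8 -> 111111110 (9 bits)
  10 -> 11111111110 (11 bits)
Total length = 9 + 9 + 11 = 29 bits.

Unary([8, 8, 10]) = 11111111011111111011111111110 (29 bits)


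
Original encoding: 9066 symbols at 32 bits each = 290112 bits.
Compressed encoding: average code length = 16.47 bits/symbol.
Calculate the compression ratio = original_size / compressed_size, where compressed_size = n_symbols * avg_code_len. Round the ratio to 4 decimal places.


original_size = n_symbols * orig_bits = 9066 * 32 = 290112 bits
compressed_size = n_symbols * avg_code_len = 9066 * 16.47 = 149317.02 bits
ratio = original_size / compressed_size = 290112 / 149317.02 = 1.9429

Compression ratio = 1.9429


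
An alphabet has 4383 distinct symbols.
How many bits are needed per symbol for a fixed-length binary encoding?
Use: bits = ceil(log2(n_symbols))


log2(4383) = 12.0977
Bracket: 2^12 = 4096 < 4383 <= 2^13 = 8192
So ceil(log2(4383)) = 13

bits = ceil(log2(4383)) = ceil(12.0977) = 13 bits


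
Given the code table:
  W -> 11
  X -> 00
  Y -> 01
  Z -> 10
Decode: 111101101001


Decoding:
11 -> W
11 -> W
01 -> Y
10 -> Z
10 -> Z
01 -> Y


Result: WWYZZY


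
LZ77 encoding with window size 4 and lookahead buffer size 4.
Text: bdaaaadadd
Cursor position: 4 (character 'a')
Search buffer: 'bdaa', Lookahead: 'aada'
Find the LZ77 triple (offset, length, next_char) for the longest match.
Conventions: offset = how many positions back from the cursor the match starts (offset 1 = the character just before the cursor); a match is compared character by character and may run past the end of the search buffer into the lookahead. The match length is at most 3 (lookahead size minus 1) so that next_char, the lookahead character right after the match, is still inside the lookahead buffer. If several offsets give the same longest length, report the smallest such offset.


Try each offset into the search buffer:
  offset=1 (pos 3, char 'a'): match length 2
  offset=2 (pos 2, char 'a'): match length 2
  offset=3 (pos 1, char 'd'): match length 0
  offset=4 (pos 0, char 'b'): match length 0
Longest match has length 2, found at offsets 1, 2; take the smallest, offset 1.
next_char = character at position 4 + 2 = 6 -> 'd'

Best match: offset=1, length=2 (matching 'aa' starting at position 3)
LZ77 triple: (1, 2, 'd')


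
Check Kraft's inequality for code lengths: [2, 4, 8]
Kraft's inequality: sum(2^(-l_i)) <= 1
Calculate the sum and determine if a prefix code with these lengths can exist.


Sum = 2^(-2) + 2^(-4) + 2^(-8)
    = 0.25 + 0.0625 + 0.00390625
    = 81/256 = 0.31640625
Since 0.31640625 <= 1, Kraft's inequality IS satisfied.
A prefix code with these lengths CAN exist.

Kraft sum = 0.31640625. Satisfied.


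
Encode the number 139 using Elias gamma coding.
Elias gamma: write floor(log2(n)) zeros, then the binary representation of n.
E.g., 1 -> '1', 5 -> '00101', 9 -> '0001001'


num_bits = floor(log2(139)) + 1 = 8
leading_zeros = num_bits - 1 = 7
binary(139) = 10001011

Elias gamma(139) = '0000000' + '10001011' = 000000010001011 (15 bits)


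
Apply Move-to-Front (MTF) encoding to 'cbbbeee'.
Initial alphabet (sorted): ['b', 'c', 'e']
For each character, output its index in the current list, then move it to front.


MTF encoding:
'c': index 1 in ['b', 'c', 'e'] -> ['c', 'b', 'e']
'b': index 1 in ['c', 'b', 'e'] -> ['b', 'c', 'e']
'b': index 0 in ['b', 'c', 'e'] -> ['b', 'c', 'e']
'b': index 0 in ['b', 'c', 'e'] -> ['b', 'c', 'e']
'e': index 2 in ['b', 'c', 'e'] -> ['e', 'b', 'c']
'e': index 0 in ['e', 'b', 'c'] -> ['e', 'b', 'c']
'e': index 0 in ['e', 'b', 'c'] -> ['e', 'b', 'c']


Output: [1, 1, 0, 0, 2, 0, 0]


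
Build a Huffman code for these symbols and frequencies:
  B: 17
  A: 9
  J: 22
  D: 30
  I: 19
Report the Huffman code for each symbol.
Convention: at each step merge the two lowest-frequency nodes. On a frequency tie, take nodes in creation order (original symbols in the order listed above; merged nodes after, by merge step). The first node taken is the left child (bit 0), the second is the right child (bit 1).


Huffman tree construction:
Step 1: Merge A(9) + B(17) = 26
Step 2: Merge I(19) + J(22) = 41
Step 3: Merge (A+B)(26) + D(30) = 56
Step 4: Merge (I+J)(41) + ((A+B)+D)(56) = 97
Read each symbol's code off the tree from the root (left child = 0, right child = 1).

Codes:
  B: 101 (length 3)
  A: 100 (length 3)
  J: 01 (length 2)
  D: 11 (length 2)
  I: 00 (length 2)
Average code length: 220/97 = 2.2680 bits/symbol


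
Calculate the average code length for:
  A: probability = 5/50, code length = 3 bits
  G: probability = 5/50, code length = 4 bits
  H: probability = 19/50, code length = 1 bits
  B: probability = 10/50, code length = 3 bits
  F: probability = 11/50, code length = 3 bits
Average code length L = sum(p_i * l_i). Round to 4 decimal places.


Weighted contributions p_i * l_i:
  A: (5/50) * 3 = 15/50
  G: (5/50) * 4 = 20/50
  H: (19/50) * 1 = 19/50
  B: (10/50) * 3 = 30/50
  F: (11/50) * 3 = 33/50
Sum = (15 + 20 + 19 + 30 + 33)/50 = 117/50

L = 117/50 = 2.3400 bits/symbol


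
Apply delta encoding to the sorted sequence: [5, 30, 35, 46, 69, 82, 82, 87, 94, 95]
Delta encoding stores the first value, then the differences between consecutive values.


First value: 5
Deltas:
  30 - 5 = 25
  35 - 30 = 5
  46 - 35 = 11
  69 - 46 = 23
  82 - 69 = 13
  82 - 82 = 0
  87 - 82 = 5
  94 - 87 = 7
  95 - 94 = 1


Delta encoded: [5, 25, 5, 11, 23, 13, 0, 5, 7, 1]


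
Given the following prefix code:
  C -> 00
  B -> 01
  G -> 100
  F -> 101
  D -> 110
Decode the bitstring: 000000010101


Decoding step by step:
Bits 00 -> C
Bits 00 -> C
Bits 00 -> C
Bits 01 -> B
Bits 01 -> B
Bits 01 -> B


Decoded message: CCCBBB


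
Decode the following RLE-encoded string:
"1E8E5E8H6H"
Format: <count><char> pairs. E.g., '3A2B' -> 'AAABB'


Expanding each <count><char> pair:
  1E -> 'E'
  8E -> 'EEEEEEEE'
  5E -> 'EEEEE'
  8H -> 'HHHHHHHH'
  6H -> 'HHHHHH'

Decoded = EEEEEEEEEEEEEEHHHHHHHHHHHHHH


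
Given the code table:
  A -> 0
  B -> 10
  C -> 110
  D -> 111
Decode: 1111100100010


Decoding:
111 -> D
110 -> C
0 -> A
10 -> B
0 -> A
0 -> A
10 -> B


Result: DCABAAB


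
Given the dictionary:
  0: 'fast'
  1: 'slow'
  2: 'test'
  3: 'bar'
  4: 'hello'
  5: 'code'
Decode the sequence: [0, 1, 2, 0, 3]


Look up each index in the dictionary:
  0 -> 'fast'
  1 -> 'slow'
  2 -> 'test'
  0 -> 'fast'
  3 -> 'bar'

Decoded: "fast slow test fast bar"


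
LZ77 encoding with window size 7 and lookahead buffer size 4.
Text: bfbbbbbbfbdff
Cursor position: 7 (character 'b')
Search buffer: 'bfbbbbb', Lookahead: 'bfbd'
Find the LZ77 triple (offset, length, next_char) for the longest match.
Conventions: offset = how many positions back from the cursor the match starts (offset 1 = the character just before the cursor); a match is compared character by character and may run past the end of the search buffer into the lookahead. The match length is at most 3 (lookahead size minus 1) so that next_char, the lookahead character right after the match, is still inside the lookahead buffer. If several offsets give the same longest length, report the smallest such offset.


Try each offset into the search buffer:
  offset=1 (pos 6, char 'b'): match length 1
  offset=2 (pos 5, char 'b'): match length 1
  offset=3 (pos 4, char 'b'): match length 1
  offset=4 (pos 3, char 'b'): match length 1
  offset=5 (pos 2, char 'b'): match length 1
  offset=6 (pos 1, char 'f'): match length 0
  offset=7 (pos 0, char 'b'): match length 3
Longest match has length 3 at offset 7.
next_char = character at position 7 + 3 = 10 -> 'd'

Best match: offset=7, length=3 (matching 'bfb' starting at position 0)
LZ77 triple: (7, 3, 'd')


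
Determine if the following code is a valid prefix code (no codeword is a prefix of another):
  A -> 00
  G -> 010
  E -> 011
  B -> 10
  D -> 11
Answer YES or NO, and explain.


Checking each pair (does one codeword prefix another?):
  A='00' vs G='010': no prefix
  A='00' vs E='011': no prefix
  A='00' vs B='10': no prefix
  A='00' vs D='11': no prefix
  G='010' vs A='00': no prefix
  G='010' vs E='011': no prefix
  G='010' vs B='10': no prefix
  G='010' vs D='11': no prefix
  E='011' vs A='00': no prefix
  E='011' vs G='010': no prefix
  E='011' vs B='10': no prefix
  E='011' vs D='11': no prefix
  B='10' vs A='00': no prefix
  B='10' vs G='010': no prefix
  B='10' vs E='011': no prefix
  B='10' vs D='11': no prefix
  D='11' vs A='00': no prefix
  D='11' vs G='010': no prefix
  D='11' vs E='011': no prefix
  D='11' vs B='10': no prefix
No violation found over all pairs.

YES -- this is a valid prefix code. No codeword is a prefix of any other codeword.


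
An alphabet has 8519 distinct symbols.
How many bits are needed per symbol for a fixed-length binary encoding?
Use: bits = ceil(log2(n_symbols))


log2(8519) = 13.0565
Bracket: 2^13 = 8192 < 8519 <= 2^14 = 16384
So ceil(log2(8519)) = 14

bits = ceil(log2(8519)) = ceil(13.0565) = 14 bits


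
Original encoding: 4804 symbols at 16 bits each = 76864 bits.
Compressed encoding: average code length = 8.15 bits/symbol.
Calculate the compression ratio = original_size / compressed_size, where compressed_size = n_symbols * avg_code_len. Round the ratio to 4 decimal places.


original_size = n_symbols * orig_bits = 4804 * 16 = 76864 bits
compressed_size = n_symbols * avg_code_len = 4804 * 8.15 = 39152.6 bits
ratio = original_size / compressed_size = 76864 / 39152.6 = 1.9632

Compression ratio = 1.9632


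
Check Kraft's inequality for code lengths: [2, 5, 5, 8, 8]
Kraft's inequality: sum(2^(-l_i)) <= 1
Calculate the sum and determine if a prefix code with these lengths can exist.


Sum = 2^(-2) + 2^(-5) + 2^(-5) + 2^(-8) + 2^(-8)
    = 0.25 + 0.03125 + 0.03125 + 0.00390625 + 0.00390625
    = 82/256 = 0.3203125
Since 0.3203125 <= 1, Kraft's inequality IS satisfied.
A prefix code with these lengths CAN exist.

Kraft sum = 0.3203125. Satisfied.


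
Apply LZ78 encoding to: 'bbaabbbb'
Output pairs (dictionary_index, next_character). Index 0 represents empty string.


LZ78 encoding steps:
Dictionary: {0: ''}
Step 1: w='' (idx 0), next='b' -> output (0, 'b'), add 'b' as idx 1
Step 2: w='b' (idx 1), next='a' -> output (1, 'a'), add 'ba' as idx 2
Step 3: w='' (idx 0), next='a' -> output (0, 'a'), add 'a' as idx 3
Step 4: w='b' (idx 1), next='b' -> output (1, 'b'), add 'bb' as idx 4
Step 5: w='bb' (idx 4), end of input -> output (4, '')


Encoded: [(0, 'b'), (1, 'a'), (0, 'a'), (1, 'b'), (4, '')]


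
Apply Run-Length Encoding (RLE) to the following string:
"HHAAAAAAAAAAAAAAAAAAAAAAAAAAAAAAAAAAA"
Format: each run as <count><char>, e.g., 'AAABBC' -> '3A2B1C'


Scanning runs left to right:
  i=0: run of 'H' x 2 -> '2H'
  i=2: run of 'A' x 35 -> '35A'

RLE = 2H35A


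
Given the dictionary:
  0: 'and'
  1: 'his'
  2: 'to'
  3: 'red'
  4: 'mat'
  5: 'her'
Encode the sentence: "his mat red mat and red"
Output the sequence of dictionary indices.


Look up each word in the dictionary:
  'his' -> 1
  'mat' -> 4
  'red' -> 3
  'mat' -> 4
  'and' -> 0
  'red' -> 3

Encoded: [1, 4, 3, 4, 0, 3]


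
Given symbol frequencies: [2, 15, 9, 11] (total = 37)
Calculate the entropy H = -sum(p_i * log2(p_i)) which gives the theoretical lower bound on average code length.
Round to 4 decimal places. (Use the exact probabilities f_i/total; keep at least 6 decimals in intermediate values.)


Per-symbol terms -p_i * log2(p_i) with p_i = f_i/37:
  p = 2/37 = 0.054054: log2(p) = -4.209453, -p*log2(p) = 0.227538
  p = 15/37 = 0.405405: log2(p) = -1.302563, -p*log2(p) = 0.528066
  p = 9/37 = 0.243243: log2(p) = -2.039528, -p*log2(p) = 0.496101
  p = 11/37 = 0.297297: log2(p) = -1.750022, -p*log2(p) = 0.520277
H = 0.227538 + 0.528066 + 0.496101 + 0.520277 = 1.771982

H = 1.772 bits/symbol


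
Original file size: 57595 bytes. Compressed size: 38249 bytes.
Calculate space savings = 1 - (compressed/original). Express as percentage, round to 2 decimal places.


ratio = compressed/original = 38249/57595 = 0.664103
savings = 1 - ratio = 1 - 0.664103 = 0.335897
as a percentage: 0.335897 * 100 = 33.59%

Space savings = 1 - 38249/57595 = 33.59%


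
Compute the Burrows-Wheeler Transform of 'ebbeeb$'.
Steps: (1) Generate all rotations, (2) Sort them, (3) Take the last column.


Rotations (sorted):
  0: $ebbeeb -> last char: b
  1: b$ebbee -> last char: e
  2: bbeeb$e -> last char: e
  3: beeb$eb -> last char: b
  4: eb$ebbe -> last char: e
  5: ebbeeb$ -> last char: $
  6: eeb$ebb -> last char: b


BWT = beebe$b


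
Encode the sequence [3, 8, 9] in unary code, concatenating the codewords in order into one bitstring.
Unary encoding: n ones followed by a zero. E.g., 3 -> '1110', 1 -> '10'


Encode each number as n ones followed by a terminating 0:
  3 -> 1110 (4 bits)
  8 -> 111111110 (9 bits)
  9 -> 1111111110 (10 bits)
Total length = 4 + 9 + 10 = 23 bits.

Unary([3, 8, 9]) = 11101111111101111111110 (23 bits)


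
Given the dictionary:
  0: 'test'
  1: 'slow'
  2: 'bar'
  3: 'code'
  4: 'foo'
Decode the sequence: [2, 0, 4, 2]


Look up each index in the dictionary:
  2 -> 'bar'
  0 -> 'test'
  4 -> 'foo'
  2 -> 'bar'

Decoded: "bar test foo bar"


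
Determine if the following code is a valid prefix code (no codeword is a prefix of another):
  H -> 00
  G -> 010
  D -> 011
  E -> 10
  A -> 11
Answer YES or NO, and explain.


Checking each pair (does one codeword prefix another?):
  H='00' vs G='010': no prefix
  H='00' vs D='011': no prefix
  H='00' vs E='10': no prefix
  H='00' vs A='11': no prefix
  G='010' vs H='00': no prefix
  G='010' vs D='011': no prefix
  G='010' vs E='10': no prefix
  G='010' vs A='11': no prefix
  D='011' vs H='00': no prefix
  D='011' vs G='010': no prefix
  D='011' vs E='10': no prefix
  D='011' vs A='11': no prefix
  E='10' vs H='00': no prefix
  E='10' vs G='010': no prefix
  E='10' vs D='011': no prefix
  E='10' vs A='11': no prefix
  A='11' vs H='00': no prefix
  A='11' vs G='010': no prefix
  A='11' vs D='011': no prefix
  A='11' vs E='10': no prefix
No violation found over all pairs.

YES -- this is a valid prefix code. No codeword is a prefix of any other codeword.


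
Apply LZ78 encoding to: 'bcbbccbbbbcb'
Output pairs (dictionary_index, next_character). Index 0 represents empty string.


LZ78 encoding steps:
Dictionary: {0: ''}
Step 1: w='' (idx 0), next='b' -> output (0, 'b'), add 'b' as idx 1
Step 2: w='' (idx 0), next='c' -> output (0, 'c'), add 'c' as idx 2
Step 3: w='b' (idx 1), next='b' -> output (1, 'b'), add 'bb' as idx 3
Step 4: w='c' (idx 2), next='c' -> output (2, 'c'), add 'cc' as idx 4
Step 5: w='bb' (idx 3), next='b' -> output (3, 'b'), add 'bbb' as idx 5
Step 6: w='b' (idx 1), next='c' -> output (1, 'c'), add 'bc' as idx 6
Step 7: w='b' (idx 1), end of input -> output (1, '')


Encoded: [(0, 'b'), (0, 'c'), (1, 'b'), (2, 'c'), (3, 'b'), (1, 'c'), (1, '')]


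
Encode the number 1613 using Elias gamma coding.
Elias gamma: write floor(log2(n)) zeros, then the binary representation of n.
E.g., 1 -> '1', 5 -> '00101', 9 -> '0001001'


num_bits = floor(log2(1613)) + 1 = 11
leading_zeros = num_bits - 1 = 10
binary(1613) = 11001001101

Elias gamma(1613) = '0000000000' + '11001001101' = 000000000011001001101 (21 bits)


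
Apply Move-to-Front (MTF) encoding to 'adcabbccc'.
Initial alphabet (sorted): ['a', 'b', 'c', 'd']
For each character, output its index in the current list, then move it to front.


MTF encoding:
'a': index 0 in ['a', 'b', 'c', 'd'] -> ['a', 'b', 'c', 'd']
'd': index 3 in ['a', 'b', 'c', 'd'] -> ['d', 'a', 'b', 'c']
'c': index 3 in ['d', 'a', 'b', 'c'] -> ['c', 'd', 'a', 'b']
'a': index 2 in ['c', 'd', 'a', 'b'] -> ['a', 'c', 'd', 'b']
'b': index 3 in ['a', 'c', 'd', 'b'] -> ['b', 'a', 'c', 'd']
'b': index 0 in ['b', 'a', 'c', 'd'] -> ['b', 'a', 'c', 'd']
'c': index 2 in ['b', 'a', 'c', 'd'] -> ['c', 'b', 'a', 'd']
'c': index 0 in ['c', 'b', 'a', 'd'] -> ['c', 'b', 'a', 'd']
'c': index 0 in ['c', 'b', 'a', 'd'] -> ['c', 'b', 'a', 'd']


Output: [0, 3, 3, 2, 3, 0, 2, 0, 0]


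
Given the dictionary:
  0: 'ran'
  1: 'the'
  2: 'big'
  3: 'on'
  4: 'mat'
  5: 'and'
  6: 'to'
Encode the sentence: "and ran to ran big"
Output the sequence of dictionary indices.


Look up each word in the dictionary:
  'and' -> 5
  'ran' -> 0
  'to' -> 6
  'ran' -> 0
  'big' -> 2

Encoded: [5, 0, 6, 0, 2]


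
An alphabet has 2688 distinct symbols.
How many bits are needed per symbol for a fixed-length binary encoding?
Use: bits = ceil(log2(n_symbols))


log2(2688) = 11.3923
Bracket: 2^11 = 2048 < 2688 <= 2^12 = 4096
So ceil(log2(2688)) = 12

bits = ceil(log2(2688)) = ceil(11.3923) = 12 bits


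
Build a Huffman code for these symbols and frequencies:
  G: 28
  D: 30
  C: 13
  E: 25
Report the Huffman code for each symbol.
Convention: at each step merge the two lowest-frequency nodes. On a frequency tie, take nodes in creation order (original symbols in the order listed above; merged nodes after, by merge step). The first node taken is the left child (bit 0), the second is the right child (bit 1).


Huffman tree construction:
Step 1: Merge C(13) + E(25) = 38
Step 2: Merge G(28) + D(30) = 58
Step 3: Merge (C+E)(38) + (G+D)(58) = 96
Read each symbol's code off the tree from the root (left child = 0, right child = 1).

Codes:
  G: 10 (length 2)
  D: 11 (length 2)
  C: 00 (length 2)
  E: 01 (length 2)
Average code length: 192/96 = 2.0000 bits/symbol


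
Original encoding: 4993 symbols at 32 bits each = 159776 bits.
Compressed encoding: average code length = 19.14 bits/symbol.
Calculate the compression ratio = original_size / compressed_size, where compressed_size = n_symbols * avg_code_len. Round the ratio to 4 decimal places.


original_size = n_symbols * orig_bits = 4993 * 32 = 159776 bits
compressed_size = n_symbols * avg_code_len = 4993 * 19.14 = 95566.02 bits
ratio = original_size / compressed_size = 159776 / 95566.02 = 1.6719

Compression ratio = 1.6719


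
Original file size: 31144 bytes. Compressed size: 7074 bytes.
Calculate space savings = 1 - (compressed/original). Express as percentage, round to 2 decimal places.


ratio = compressed/original = 7074/31144 = 0.227138
savings = 1 - ratio = 1 - 0.227138 = 0.772862
as a percentage: 0.772862 * 100 = 77.29%

Space savings = 1 - 7074/31144 = 77.29%


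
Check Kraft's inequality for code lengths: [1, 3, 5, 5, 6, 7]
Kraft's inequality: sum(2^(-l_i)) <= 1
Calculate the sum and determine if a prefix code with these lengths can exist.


Sum = 2^(-1) + 2^(-3) + 2^(-5) + 2^(-5) + 2^(-6) + 2^(-7)
    = 0.5 + 0.125 + 0.03125 + 0.03125 + 0.015625 + 0.0078125
    = 91/128 = 0.7109375
Since 0.7109375 <= 1, Kraft's inequality IS satisfied.
A prefix code with these lengths CAN exist.

Kraft sum = 0.7109375. Satisfied.


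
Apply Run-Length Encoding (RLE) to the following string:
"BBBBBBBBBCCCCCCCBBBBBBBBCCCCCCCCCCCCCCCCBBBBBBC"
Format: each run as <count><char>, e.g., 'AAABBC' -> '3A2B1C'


Scanning runs left to right:
  i=0: run of 'B' x 9 -> '9B'
  i=9: run of 'C' x 7 -> '7C'
  i=16: run of 'B' x 8 -> '8B'
  i=24: run of 'C' x 16 -> '16C'
  i=40: run of 'B' x 6 -> '6B'
  i=46: run of 'C' x 1 -> '1C'

RLE = 9B7C8B16C6B1C


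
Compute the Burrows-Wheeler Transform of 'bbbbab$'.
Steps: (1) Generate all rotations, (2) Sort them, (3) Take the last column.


Rotations (sorted):
  0: $bbbbab -> last char: b
  1: ab$bbbb -> last char: b
  2: b$bbbba -> last char: a
  3: bab$bbb -> last char: b
  4: bbab$bb -> last char: b
  5: bbbab$b -> last char: b
  6: bbbbab$ -> last char: $


BWT = bbabbb$


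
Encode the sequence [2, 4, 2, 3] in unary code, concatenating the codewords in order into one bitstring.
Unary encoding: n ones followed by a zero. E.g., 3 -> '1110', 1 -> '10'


Encode each number as n ones followed by a terminating 0:
  2 -> 110 (3 bits)
  4 -> 11110 (5 bits)
  2 -> 110 (3 bits)
  3 -> 1110 (4 bits)
Total length = 3 + 5 + 3 + 4 = 15 bits.

Unary([2, 4, 2, 3]) = 110111101101110 (15 bits)


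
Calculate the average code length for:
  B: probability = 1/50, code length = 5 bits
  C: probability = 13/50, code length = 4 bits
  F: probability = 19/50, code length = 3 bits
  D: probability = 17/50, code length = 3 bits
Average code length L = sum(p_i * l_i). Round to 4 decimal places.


Weighted contributions p_i * l_i:
  B: (1/50) * 5 = 5/50
  C: (13/50) * 4 = 52/50
  F: (19/50) * 3 = 57/50
  D: (17/50) * 3 = 51/50
Sum = (5 + 52 + 57 + 51)/50 = 165/50

L = 165/50 = 3.3000 bits/symbol


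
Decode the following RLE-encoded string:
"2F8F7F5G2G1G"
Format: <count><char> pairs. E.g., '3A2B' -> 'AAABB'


Expanding each <count><char> pair:
  2F -> 'FF'
  8F -> 'FFFFFFFF'
  7F -> 'FFFFFFF'
  5G -> 'GGGGG'
  2G -> 'GG'
  1G -> 'G'

Decoded = FFFFFFFFFFFFFFFFFGGGGGGGG


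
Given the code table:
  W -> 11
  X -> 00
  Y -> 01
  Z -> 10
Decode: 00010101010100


Decoding:
00 -> X
01 -> Y
01 -> Y
01 -> Y
01 -> Y
01 -> Y
00 -> X


Result: XYYYYYX


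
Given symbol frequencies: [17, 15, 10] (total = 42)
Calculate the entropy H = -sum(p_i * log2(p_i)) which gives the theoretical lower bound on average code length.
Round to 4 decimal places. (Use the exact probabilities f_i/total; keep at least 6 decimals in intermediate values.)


Per-symbol terms -p_i * log2(p_i) with p_i = f_i/42:
  p = 17/42 = 0.404762: log2(p) = -1.304855, -p*log2(p) = 0.528155
  p = 15/42 = 0.357143: log2(p) = -1.485427, -p*log2(p) = 0.530510
  p = 10/42 = 0.238095: log2(p) = -2.070389, -p*log2(p) = 0.492950
H = 0.528155 + 0.530510 + 0.492950 = 1.551615

H = 1.5516 bits/symbol


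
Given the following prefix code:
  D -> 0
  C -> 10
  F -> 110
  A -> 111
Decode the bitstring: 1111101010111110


Decoding step by step:
Bits 111 -> A
Bits 110 -> F
Bits 10 -> C
Bits 10 -> C
Bits 111 -> A
Bits 110 -> F


Decoded message: AFCCAF


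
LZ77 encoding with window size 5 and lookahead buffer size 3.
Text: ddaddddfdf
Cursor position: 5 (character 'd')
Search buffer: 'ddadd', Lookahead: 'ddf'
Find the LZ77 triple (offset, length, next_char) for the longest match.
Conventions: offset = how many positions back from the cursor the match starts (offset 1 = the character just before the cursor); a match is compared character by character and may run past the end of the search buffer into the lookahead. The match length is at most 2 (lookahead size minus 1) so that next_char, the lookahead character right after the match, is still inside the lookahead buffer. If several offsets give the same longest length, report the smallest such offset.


Try each offset into the search buffer:
  offset=1 (pos 4, char 'd'): match length 2
  offset=2 (pos 3, char 'd'): match length 2
  offset=3 (pos 2, char 'a'): match length 0
  offset=4 (pos 1, char 'd'): match length 1
  offset=5 (pos 0, char 'd'): match length 2
Longest match has length 2, found at offsets 1, 2, 5; take the smallest, offset 1.
next_char = character at position 5 + 2 = 7 -> 'f'

Best match: offset=1, length=2 (matching 'dd' starting at position 4)
LZ77 triple: (1, 2, 'f')


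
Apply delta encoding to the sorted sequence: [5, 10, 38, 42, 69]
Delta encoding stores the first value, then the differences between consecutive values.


First value: 5
Deltas:
  10 - 5 = 5
  38 - 10 = 28
  42 - 38 = 4
  69 - 42 = 27


Delta encoded: [5, 5, 28, 4, 27]


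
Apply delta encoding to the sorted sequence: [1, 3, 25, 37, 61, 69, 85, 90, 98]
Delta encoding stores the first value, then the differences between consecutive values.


First value: 1
Deltas:
  3 - 1 = 2
  25 - 3 = 22
  37 - 25 = 12
  61 - 37 = 24
  69 - 61 = 8
  85 - 69 = 16
  90 - 85 = 5
  98 - 90 = 8


Delta encoded: [1, 2, 22, 12, 24, 8, 16, 5, 8]


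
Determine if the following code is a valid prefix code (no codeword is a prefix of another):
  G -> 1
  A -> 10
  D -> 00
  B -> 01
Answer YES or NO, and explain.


Checking each pair (does one codeword prefix another?):
  G='1' vs A='10': prefix -- VIOLATION

NO -- this is NOT a valid prefix code. G (1) is a prefix of A (10).


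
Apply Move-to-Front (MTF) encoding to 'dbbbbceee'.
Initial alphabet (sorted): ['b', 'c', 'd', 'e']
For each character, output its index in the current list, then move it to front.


MTF encoding:
'd': index 2 in ['b', 'c', 'd', 'e'] -> ['d', 'b', 'c', 'e']
'b': index 1 in ['d', 'b', 'c', 'e'] -> ['b', 'd', 'c', 'e']
'b': index 0 in ['b', 'd', 'c', 'e'] -> ['b', 'd', 'c', 'e']
'b': index 0 in ['b', 'd', 'c', 'e'] -> ['b', 'd', 'c', 'e']
'b': index 0 in ['b', 'd', 'c', 'e'] -> ['b', 'd', 'c', 'e']
'c': index 2 in ['b', 'd', 'c', 'e'] -> ['c', 'b', 'd', 'e']
'e': index 3 in ['c', 'b', 'd', 'e'] -> ['e', 'c', 'b', 'd']
'e': index 0 in ['e', 'c', 'b', 'd'] -> ['e', 'c', 'b', 'd']
'e': index 0 in ['e', 'c', 'b', 'd'] -> ['e', 'c', 'b', 'd']


Output: [2, 1, 0, 0, 0, 2, 3, 0, 0]
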